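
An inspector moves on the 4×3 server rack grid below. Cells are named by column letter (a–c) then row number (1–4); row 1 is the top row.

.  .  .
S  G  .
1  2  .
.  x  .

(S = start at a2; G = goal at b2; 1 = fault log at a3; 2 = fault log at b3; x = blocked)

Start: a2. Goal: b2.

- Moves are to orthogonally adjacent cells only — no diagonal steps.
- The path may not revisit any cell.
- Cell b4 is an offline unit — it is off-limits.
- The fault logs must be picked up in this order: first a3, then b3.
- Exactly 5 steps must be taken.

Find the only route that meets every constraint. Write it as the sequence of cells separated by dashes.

a2 - a3 - b3 - c3 - c2 - b2

The waypoints must appear in the order a3, b3, with no cell reused.
Route from a2: down 1 to a3, right 2 to c3, up 1 to c2, left 1 to b2 — 5 moves in all.
Check: order respected (1 at step 1, 2 at step 2); 5 moves as required.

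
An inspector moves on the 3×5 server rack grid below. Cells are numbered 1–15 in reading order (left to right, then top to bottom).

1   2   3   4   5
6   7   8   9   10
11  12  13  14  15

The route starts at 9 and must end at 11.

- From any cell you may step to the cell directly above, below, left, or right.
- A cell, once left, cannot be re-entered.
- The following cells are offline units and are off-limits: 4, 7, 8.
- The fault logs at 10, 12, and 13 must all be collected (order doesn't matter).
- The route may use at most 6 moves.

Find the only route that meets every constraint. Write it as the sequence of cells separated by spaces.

Any route must reach 10, 12, and 13 and still end at 11 within 6 moves, so the order of the required stops is forced.
Route from 9: right to 10, down to 15, 4× left (reaching 11) — 6 moves in all.
Check: all required cells visited; 6 ≤ 6 moves.

9 10 15 14 13 12 11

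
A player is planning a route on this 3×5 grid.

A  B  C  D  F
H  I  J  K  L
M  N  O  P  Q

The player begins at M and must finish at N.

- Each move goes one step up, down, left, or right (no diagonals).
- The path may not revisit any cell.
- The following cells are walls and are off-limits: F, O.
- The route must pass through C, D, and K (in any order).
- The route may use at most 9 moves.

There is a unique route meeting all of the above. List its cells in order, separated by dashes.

M - H - A - B - C - D - K - J - I - N

Any route must reach C, D, and K and still end at N within 9 moves, so the order of the required stops is forced.
Route from M: 2× up (reaching A), 3× right (reaching D), down to K, 2× left (reaching I), down to N — 9 moves in all.
Check: all required cells visited; 9 ≤ 9 moves.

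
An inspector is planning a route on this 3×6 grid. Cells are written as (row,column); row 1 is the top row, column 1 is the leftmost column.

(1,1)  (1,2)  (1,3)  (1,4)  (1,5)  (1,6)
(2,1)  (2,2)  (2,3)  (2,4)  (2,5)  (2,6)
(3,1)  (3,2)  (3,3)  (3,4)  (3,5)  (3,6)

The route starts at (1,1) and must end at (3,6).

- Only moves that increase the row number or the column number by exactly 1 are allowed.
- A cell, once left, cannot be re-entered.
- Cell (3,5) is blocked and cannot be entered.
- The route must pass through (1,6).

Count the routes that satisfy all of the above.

A right/down-only route from (1,1) to (3,6) makes exactly 2 down-moves and 5 right-moves in some order.
With no other constraints that would be C(7,2) = 21 routes.
Split at (1,6) and multiply the segment counts (each segment already excludes blocked cells): (1,1)→(1,6): 1; (1,6)→(3,6): 1; product = 1.
That gives 1 route.

1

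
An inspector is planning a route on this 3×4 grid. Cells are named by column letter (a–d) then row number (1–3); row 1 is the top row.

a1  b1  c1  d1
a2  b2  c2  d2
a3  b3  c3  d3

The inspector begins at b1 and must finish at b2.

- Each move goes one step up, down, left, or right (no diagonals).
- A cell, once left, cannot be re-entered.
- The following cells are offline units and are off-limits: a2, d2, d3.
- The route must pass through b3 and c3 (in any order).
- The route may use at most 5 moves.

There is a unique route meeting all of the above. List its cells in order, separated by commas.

b1, c1, c2, c3, b3, b2

The 5-move cap with required stops at b3, c3 leaves no slack for detours.
Route from b1: right 1 to c1, down 2 to c3, left 1 to b3, up 1 to b2 — 5 moves in all.
Check: all required cells visited; 5 ≤ 5 moves.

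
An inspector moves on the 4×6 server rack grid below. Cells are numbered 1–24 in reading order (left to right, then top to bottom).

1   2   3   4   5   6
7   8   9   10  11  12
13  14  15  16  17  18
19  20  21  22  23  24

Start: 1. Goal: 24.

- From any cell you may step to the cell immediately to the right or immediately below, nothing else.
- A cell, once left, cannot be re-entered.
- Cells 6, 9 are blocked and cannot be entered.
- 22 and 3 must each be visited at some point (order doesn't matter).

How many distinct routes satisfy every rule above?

A right/down-only route from 1 to 24 makes exactly 3 down-moves and 5 right-moves in some order.
With no other constraints that would be C(8,3) = 56 routes.
A monotone route can only reach the required cells in the order 3, 22, so split there and multiply the segment counts (each segment already excludes blocked cells): 1→3: 1; 3→22: 1; 22→24: 1; product = 1.
That gives 1 route.

1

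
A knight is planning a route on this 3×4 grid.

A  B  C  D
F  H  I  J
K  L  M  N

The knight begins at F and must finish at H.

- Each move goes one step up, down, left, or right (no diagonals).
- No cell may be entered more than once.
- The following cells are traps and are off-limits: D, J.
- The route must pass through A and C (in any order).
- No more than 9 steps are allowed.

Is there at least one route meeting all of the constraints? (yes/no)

yes

One route that works: F → A → B → C → I → H.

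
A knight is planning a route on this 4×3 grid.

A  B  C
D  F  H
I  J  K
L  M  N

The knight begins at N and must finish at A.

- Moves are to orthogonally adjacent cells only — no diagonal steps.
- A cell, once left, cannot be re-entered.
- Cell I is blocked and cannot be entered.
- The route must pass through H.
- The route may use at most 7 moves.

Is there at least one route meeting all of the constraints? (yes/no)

One route that works: N → K → H → C → B → A.

yes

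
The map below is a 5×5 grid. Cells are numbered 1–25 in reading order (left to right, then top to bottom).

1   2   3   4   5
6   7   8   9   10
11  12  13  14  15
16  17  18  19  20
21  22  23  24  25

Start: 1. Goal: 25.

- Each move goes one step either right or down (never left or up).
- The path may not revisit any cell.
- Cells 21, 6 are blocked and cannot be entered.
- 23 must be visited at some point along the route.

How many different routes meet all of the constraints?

5

A right/down-only route from 1 to 25 makes exactly 4 down-moves and 4 right-moves in some order.
With no other constraints that would be C(8,4) = 70 routes.
Split at 23 and multiply the segment counts (each segment already excludes blocked cells): 1→23: 5; 23→25: 1; product = 5.
That gives 5 routes.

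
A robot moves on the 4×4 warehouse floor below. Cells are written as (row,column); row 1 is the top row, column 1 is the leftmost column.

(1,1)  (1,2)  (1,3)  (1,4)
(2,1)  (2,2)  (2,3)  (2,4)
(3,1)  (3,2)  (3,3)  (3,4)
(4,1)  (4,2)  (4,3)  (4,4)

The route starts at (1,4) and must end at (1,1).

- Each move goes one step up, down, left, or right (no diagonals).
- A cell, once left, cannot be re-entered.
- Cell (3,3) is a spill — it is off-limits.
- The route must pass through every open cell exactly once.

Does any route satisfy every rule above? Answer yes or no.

no

Colour the cells like a checkerboard: each orthogonal step flips colour, so a Hamiltonian route alternates colours. Here there are 7 cells of one colour and 8 of the other, with start on the opposite colour to the goal — the counts and endpoints can't be arranged into an alternating sequence of length 15, so no Hamiltonian route exists.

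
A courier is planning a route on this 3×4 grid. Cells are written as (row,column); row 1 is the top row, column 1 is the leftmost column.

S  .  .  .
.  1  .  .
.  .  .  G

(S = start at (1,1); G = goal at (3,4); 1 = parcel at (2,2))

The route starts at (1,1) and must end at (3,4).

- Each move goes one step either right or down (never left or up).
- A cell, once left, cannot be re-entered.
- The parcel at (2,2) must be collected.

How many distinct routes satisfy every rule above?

A right/down-only route from (1,1) to (3,4) makes exactly 2 down-moves and 3 right-moves in some order.
With no other constraints that would be C(5,2) = 10 routes.
Split at (2,2) and multiply the segment counts: (1,1)→(2,2): 2; (2,2)→(3,4): 3; product = 6.
That gives 6 routes.

6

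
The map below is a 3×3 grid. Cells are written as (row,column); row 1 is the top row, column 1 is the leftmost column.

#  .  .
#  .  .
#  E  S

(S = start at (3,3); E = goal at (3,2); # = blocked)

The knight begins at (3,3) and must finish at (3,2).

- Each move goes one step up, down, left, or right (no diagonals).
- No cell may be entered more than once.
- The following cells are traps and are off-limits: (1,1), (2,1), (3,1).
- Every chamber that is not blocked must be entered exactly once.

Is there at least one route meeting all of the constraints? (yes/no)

One route that works: (3,3) → (2,3) → (1,3) → (1,2) → (2,2) → (3,2).

yes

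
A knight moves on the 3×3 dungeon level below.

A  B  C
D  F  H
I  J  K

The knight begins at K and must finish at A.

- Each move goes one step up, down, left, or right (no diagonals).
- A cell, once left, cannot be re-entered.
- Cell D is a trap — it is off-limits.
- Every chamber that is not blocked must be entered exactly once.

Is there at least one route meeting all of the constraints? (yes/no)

Cell I has only one open neighbour but is neither the start nor the goal, so a Hamiltonian route would have to both enter and leave it through the same neighbour — impossible without revisiting.

no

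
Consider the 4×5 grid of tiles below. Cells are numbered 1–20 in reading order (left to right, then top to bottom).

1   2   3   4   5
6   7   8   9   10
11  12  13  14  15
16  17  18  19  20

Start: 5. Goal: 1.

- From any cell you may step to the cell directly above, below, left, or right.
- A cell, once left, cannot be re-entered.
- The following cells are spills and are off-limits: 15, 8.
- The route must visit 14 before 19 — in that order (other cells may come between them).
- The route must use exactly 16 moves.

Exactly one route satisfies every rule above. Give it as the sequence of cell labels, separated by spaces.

The waypoints must appear in the order 14, 19, with no cell reused.
Route from 5: down to 10, left to 9, up to 4, 2× left (reaching 2), 2× down (reaching 12), 2× right (reaching 14), down to 19, 3× left (reaching 16), 3× up (reaching 1) — 16 moves in all.
Check: order respected (14 at step 9, 19 at step 10); 16 moves as required.

5 10 9 4 3 2 7 12 13 14 19 18 17 16 11 6 1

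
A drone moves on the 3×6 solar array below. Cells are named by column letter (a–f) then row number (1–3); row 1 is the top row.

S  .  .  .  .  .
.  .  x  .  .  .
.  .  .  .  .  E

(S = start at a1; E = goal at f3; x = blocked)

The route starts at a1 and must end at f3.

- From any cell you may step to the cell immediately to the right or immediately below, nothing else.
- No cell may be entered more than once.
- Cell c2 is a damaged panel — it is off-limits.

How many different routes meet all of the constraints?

9

A right/down-only route from a1 to f3 makes exactly 2 down-moves and 5 right-moves in some order.
With no other constraints that would be C(7,2) = 21 routes.
Subtract routes through each blocked cell (inclusion–exclusion for overlaps): − through c2: 12 → 9.
That gives 9 routes.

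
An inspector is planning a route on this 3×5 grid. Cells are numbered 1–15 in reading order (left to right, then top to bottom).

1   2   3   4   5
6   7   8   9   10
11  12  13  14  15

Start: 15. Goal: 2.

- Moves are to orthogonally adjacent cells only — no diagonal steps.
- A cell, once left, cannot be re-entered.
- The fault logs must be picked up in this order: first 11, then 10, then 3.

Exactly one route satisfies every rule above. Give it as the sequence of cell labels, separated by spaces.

The waypoints must appear in the order 11, 10, 3, with no cell reused.
Route from 15: 4× left (reaching 11), up to 6, 4× right (reaching 10), up to 5, 3× left (reaching 2) — 13 moves in all.
Check: order respected (11 at step 4, 10 at step 9, 3 at step 12).

15 14 13 12 11 6 7 8 9 10 5 4 3 2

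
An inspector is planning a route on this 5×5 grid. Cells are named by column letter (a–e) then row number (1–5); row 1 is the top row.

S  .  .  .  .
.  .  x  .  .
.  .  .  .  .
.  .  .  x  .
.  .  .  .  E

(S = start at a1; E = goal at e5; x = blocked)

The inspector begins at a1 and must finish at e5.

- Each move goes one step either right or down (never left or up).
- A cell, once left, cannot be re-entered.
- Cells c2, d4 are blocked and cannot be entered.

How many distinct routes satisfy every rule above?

A right/down-only route from a1 to e5 makes exactly 4 down-moves and 4 right-moves in some order.
With no other constraints that would be C(8,4) = 70 routes.
Subtract routes through each blocked cell (inclusion–exclusion for overlaps): − through c2: 30 − through d4: 40 + through c2&d4: 18 → 18.
That gives 18 routes.

18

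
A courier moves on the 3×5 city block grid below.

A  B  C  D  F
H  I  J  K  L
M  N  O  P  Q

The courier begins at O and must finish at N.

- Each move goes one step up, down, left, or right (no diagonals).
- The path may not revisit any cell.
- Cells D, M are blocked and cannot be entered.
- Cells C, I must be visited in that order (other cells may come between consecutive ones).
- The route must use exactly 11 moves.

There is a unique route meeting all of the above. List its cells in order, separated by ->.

O -> P -> Q -> L -> K -> J -> C -> B -> A -> H -> I -> N

The waypoints must appear in the order C, I, with no cell reused.
Route from O: right 2 to Q, up 1 to L, left 2 to J, up 1 to C, left 2 to A, down 1 to H, right 1 to I, down 1 to N — 11 moves in all.
Check: order respected (C at step 6, I at step 10); 11 moves as required.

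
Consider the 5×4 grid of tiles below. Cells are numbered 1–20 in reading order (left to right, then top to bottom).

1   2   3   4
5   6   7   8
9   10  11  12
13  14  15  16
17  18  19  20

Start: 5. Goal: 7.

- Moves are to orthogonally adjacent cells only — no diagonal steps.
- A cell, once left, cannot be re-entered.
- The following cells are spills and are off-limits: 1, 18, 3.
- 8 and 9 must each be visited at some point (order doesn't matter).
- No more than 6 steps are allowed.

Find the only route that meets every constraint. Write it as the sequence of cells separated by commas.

5, 9, 10, 11, 12, 8, 7

The 6-move cap with required stops at 8, 9 leaves no slack for detours.
Route from 5: down to 9, 3× right (reaching 12), up to 8, left to 7 — 6 moves in all.
Check: all required cells visited; 6 ≤ 6 moves.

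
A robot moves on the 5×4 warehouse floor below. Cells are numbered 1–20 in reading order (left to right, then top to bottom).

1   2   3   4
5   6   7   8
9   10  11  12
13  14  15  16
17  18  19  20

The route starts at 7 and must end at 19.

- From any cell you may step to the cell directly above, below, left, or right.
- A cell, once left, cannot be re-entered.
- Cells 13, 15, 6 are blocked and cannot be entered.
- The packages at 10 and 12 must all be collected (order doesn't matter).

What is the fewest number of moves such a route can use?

Any route passes through 10 and 12 in some order between 7 and 19. Summing Manhattan distances along each leg and taking the cheapest ordering (7 → 10 → 12 → 19) gives a lower bound of 2 + 2 + 3 = 7 moves.
A route of 7 moves achieves this: 7 → 8 → 12 → 11 → 10 → 14 → 18 → 19.
Since 7 matches the lower bound, it is optimal.

7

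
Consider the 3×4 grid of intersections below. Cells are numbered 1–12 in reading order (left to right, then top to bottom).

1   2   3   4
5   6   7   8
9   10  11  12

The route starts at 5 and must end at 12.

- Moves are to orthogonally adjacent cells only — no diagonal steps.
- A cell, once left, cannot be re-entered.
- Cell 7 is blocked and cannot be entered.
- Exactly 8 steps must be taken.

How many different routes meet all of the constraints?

Need simple routes of exactly 8 moves from 5 to 12 (Manhattan distance 4, so 2 moves are spent on a detour and 2 undoing it).
Enumerating: 5 9 10 6 2 3 4 8 12.
That gives 1 route.

1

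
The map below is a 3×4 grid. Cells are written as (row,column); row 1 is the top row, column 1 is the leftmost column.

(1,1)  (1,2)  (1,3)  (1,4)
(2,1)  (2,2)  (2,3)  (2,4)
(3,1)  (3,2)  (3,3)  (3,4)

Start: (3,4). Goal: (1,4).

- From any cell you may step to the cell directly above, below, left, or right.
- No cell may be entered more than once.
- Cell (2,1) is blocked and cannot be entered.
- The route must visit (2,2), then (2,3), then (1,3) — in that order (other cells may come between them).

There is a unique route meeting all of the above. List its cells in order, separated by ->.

(3,4) -> (3,3) -> (3,2) -> (2,2) -> (2,3) -> (1,3) -> (1,4)

The waypoints must appear in the order (2,2), (2,3), (1,3), with no cell reused.
Route from (3,4): left 2 to (3,2), up 1 to (2,2), right 1 to (2,3), up 1 to (1,3), right 1 to (1,4) — 6 moves in all.
Check: order respected ((2,2) at step 3, (2,3) at step 4, (1,3) at step 5).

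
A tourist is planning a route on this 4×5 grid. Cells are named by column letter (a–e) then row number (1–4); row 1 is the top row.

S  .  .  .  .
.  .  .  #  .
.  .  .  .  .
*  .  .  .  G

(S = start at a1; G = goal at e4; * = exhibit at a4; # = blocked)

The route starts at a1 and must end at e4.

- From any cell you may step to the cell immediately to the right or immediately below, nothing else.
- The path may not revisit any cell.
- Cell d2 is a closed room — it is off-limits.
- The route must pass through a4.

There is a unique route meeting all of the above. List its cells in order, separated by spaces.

a1 a2 a3 a4 b4 c4 d4 e4

Moves only go right or down, so the column and row indices never decrease.
Route from a1: 3× down (reaching a4), 4× right (reaching e4) — 7 moves in all.
Check: all required cells visited.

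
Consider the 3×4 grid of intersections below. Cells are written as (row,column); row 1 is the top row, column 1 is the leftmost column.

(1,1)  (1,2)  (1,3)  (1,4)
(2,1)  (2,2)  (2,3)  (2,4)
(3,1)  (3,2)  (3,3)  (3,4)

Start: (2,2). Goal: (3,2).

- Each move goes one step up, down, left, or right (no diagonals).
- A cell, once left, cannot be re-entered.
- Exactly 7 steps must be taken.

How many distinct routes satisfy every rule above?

6

Need simple routes of exactly 7 moves from (2,2) to (3,2) (Manhattan distance 1, so 3 moves are spent on a detour and 3 undoing it).
Enumerating: (2,2) (1,2) (1,3) (2,3) (2,4) (3,4) (3,3) (3,2) | (2,2) (1,2) (1,3) (1,4) (2,4) (3,4) (3,3) (3,2) | (2,2) (1,2) (1,3) (1,4) (2,4) (2,3) (3,3) (3,2) | (2,2) (2,1) (1,1) (1,2) (1,3) (2,3) (3,3) (3,2) | (2,2) (2,3) (1,3) (1,2) (1,1) (2,1) (3,1) (3,2) | (2,2) (2,3) (1,3) (1,4) (2,4) (3,4) (3,3) (3,2).
That gives 6 routes.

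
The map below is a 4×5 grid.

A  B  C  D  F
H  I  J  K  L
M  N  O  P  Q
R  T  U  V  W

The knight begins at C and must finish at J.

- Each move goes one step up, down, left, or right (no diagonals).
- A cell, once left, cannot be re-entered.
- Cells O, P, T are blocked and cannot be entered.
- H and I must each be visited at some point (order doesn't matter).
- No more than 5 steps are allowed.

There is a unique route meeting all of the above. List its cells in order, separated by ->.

Any route must reach H and I and still end at J within 5 moves, so the order of the required stops is forced.
Route from C: left 2 to A, down 1 to H, right 2 to J — 5 moves in all.
Check: all required cells visited; 5 ≤ 5 moves.

C -> B -> A -> H -> I -> J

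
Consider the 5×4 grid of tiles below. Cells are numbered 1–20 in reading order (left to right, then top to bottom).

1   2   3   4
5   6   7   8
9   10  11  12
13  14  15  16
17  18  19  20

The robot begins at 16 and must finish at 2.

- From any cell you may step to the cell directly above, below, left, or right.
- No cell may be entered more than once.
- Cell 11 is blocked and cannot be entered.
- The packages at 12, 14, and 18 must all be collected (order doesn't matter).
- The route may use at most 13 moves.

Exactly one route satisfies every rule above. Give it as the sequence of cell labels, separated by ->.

The 13-move cap with required stops at 12, 14, 18 leaves no slack for detours.
Route from 16: up 2 to 8, left 2 to 6, down 3 to 18, left 1 to 17, up 4 to 1, right 1 to 2 — 13 moves in all.
Check: all required cells visited; 13 ≤ 13 moves.

16 -> 12 -> 8 -> 7 -> 6 -> 10 -> 14 -> 18 -> 17 -> 13 -> 9 -> 5 -> 1 -> 2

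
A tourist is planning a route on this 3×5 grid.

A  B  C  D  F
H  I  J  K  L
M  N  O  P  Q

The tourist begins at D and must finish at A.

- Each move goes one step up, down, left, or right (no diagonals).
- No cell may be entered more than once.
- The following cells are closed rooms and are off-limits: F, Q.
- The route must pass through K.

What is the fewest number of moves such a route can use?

5

Any route passes through K somewhere between D and A. Summing Manhattan distances along the two legs (D → K → A) gives a lower bound of 1 + 4 = 5 moves.
A route of 5 moves achieves this: D → K → J → C → B → A.
Since 5 matches the lower bound, it is optimal.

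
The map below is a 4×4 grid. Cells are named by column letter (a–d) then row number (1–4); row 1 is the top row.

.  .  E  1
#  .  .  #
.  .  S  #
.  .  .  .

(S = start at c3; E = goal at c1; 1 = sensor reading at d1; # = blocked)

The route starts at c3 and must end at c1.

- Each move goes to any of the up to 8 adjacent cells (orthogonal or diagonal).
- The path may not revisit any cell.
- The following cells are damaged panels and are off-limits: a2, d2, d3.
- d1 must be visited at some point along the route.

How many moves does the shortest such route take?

Any route passes through d1 somewhere between c3 and c1. Summing Chebyshev distances along the two legs (c3 → d1 → c1) gives a lower bound of 2 + 1 = 3 moves.
A route of 3 moves achieves this: c3 → c2 → d1 → c1.
Since 3 matches the lower bound, it is optimal.

3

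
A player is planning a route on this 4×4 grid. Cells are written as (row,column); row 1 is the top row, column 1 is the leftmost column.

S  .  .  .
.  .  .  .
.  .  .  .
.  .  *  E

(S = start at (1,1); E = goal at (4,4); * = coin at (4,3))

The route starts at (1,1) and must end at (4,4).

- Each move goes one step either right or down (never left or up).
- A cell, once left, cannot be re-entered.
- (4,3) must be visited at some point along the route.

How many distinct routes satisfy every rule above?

10

A right/down-only route from (1,1) to (4,4) makes exactly 3 down-moves and 3 right-moves in some order.
With no other constraints that would be C(6,3) = 20 routes.
Split at (4,3) and multiply the segment counts: (1,1)→(4,3): 10; (4,3)→(4,4): 1; product = 10.
That gives 10 routes.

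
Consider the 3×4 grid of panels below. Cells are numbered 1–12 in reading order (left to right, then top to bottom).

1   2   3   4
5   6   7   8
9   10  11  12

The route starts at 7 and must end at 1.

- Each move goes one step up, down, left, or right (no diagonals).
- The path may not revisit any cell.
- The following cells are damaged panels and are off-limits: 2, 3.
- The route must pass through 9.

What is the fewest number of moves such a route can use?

5

Any route passes through 9 somewhere between 7 and 1. Summing Manhattan distances along the two legs (7 → 9 → 1) gives a lower bound of 3 + 2 = 5 moves.
A route of 5 moves achieves this: 7 → 11 → 10 → 9 → 5 → 1.
Since 5 matches the lower bound, it is optimal.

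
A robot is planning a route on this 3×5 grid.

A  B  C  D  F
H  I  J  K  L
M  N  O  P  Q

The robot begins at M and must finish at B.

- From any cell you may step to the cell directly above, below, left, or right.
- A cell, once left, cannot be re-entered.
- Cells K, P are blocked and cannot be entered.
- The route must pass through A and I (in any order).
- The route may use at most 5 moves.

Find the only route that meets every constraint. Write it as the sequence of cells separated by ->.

M -> N -> I -> H -> A -> B

Any route must reach A and I and still end at B within 5 moves, so the order of the required stops is forced.
Route from M: right to N, up to I, left to H, up to A, right to B — 5 moves in all.
Check: all required cells visited; 5 ≤ 5 moves.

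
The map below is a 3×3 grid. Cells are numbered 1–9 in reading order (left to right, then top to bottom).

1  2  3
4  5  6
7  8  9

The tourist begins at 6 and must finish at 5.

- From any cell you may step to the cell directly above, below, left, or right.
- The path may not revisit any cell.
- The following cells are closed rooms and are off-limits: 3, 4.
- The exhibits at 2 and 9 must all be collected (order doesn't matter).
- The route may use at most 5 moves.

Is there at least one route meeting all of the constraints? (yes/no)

Every way from 6 to 2 runs through 5 — but 5 is where the route must end, so it would be entered once on the way to 2 and again at the finish.

no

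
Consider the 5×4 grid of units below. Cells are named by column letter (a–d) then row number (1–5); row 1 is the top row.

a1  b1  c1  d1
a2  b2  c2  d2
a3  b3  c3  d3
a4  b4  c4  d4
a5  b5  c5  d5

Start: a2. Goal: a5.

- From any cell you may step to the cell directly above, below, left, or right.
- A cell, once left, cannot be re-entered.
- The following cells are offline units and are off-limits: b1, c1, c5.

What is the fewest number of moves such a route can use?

3

The Manhattan distance from a2 to a5 is |2−5| + |1−1| = 3, so at least 3 moves are needed.
A route of 3 moves achieves this: a2 → a3 → a4 → a5.
Since 3 matches the lower bound, it is optimal.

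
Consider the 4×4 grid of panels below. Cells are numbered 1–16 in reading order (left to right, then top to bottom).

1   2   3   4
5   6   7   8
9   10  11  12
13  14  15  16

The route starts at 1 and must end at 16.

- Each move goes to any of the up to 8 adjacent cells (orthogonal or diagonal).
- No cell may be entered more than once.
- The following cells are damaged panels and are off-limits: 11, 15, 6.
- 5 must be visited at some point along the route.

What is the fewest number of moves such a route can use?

Any route passes through 5 somewhere between 1 and 16. Summing Chebyshev distances along the two legs (1 → 5 → 16) gives a lower bound of 1 + 3 = 4 moves.
That bound ignores the blocked cells. Measuring each leg by the fewest moves that actually steer around them (1→5: 1; 5→16: 4) raises the lower bound to 5.
A route of 5 moves exists: 1 → 5 → 2 → 7 → 12 → 16.
Since 5 matches that lower bound, it is optimal.

5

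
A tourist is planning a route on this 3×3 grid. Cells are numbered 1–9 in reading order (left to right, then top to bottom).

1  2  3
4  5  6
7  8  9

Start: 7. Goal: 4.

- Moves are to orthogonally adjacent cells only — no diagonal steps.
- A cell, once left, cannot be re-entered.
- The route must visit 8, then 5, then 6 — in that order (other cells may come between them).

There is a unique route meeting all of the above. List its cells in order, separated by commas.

7, 8, 5, 6, 3, 2, 1, 4

The waypoints must appear in the order 8, 5, 6, with no cell reused.
Route from 7: right to 8, up to 5, right to 6, up to 3, 2× left (reaching 1), down to 4 — 7 moves in all.
Check: order respected (8 at step 1, 5 at step 2, 6 at step 3).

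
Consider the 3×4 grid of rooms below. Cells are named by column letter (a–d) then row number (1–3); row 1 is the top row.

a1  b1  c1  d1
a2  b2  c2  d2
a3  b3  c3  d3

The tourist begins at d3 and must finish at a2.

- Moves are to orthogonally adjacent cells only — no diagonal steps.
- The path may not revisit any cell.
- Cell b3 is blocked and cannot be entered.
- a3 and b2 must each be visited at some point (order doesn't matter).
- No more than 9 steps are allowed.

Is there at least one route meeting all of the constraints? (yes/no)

no

a3 must be visited but has only one open neighbour (a2), and it is neither the start nor the goal — the route would have to enter and leave through a2, re-entering it.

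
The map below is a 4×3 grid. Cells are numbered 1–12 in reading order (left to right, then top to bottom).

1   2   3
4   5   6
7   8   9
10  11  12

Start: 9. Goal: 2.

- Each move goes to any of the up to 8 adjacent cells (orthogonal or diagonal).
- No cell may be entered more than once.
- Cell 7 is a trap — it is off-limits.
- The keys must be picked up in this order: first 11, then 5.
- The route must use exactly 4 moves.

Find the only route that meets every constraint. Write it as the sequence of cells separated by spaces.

9 11 8 5 2

The waypoints must appear in the order 11, 5, with no cell reused.
Route from 9: down-left 1 to 11, up 3 to 2 — 4 moves in all.
Check: order respected (11 at step 1, 5 at step 3); 4 moves as required.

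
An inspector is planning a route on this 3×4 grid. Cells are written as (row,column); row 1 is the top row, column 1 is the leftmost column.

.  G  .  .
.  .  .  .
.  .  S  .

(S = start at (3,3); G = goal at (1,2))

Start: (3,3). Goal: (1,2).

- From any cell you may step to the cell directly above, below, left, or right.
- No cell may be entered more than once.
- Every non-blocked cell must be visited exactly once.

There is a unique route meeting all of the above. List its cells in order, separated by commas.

Need to visit all 12 open cells exactly once, starting at (3,3) and ending at (1,2).
Route from (3,3): right 1 to (3,4), up 2 to (1,4), left 1 to (1,3), down 1 to (2,3), left 1 to (2,2), down 1 to (3,2), left 1 to (3,1), up 2 to (1,1), right 1 to (1,2) — 11 moves in all.
Check: all 12 open cells covered.

(3,3), (3,4), (2,4), (1,4), (1,3), (2,3), (2,2), (3,2), (3,1), (2,1), (1,1), (1,2)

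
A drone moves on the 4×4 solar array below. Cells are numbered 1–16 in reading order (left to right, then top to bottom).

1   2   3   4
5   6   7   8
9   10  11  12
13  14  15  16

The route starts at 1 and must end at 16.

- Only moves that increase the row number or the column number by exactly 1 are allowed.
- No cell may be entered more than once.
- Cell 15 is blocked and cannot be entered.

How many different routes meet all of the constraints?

10

A right/down-only route from 1 to 16 makes exactly 3 down-moves and 3 right-moves in some order.
With no other constraints that would be C(6,3) = 20 routes.
Subtract routes through each blocked cell (inclusion–exclusion for overlaps): − through 15: 10 → 10.
That gives 10 routes.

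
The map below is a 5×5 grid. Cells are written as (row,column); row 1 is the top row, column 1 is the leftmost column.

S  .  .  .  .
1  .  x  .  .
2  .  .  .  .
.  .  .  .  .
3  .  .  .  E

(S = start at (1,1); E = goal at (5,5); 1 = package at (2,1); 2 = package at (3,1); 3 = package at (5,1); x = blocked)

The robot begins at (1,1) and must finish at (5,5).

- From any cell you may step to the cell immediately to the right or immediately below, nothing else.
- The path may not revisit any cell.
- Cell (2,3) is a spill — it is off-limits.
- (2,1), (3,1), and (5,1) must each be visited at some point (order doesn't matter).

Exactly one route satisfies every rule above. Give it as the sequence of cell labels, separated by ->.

Moves only go right or down, so the column and row indices never decrease.
Route from (1,1): 4× down (reaching (5,1)), 4× right (reaching (5,5)) — 8 moves in all.
Check: all required cells visited.

(1,1) -> (2,1) -> (3,1) -> (4,1) -> (5,1) -> (5,2) -> (5,3) -> (5,4) -> (5,5)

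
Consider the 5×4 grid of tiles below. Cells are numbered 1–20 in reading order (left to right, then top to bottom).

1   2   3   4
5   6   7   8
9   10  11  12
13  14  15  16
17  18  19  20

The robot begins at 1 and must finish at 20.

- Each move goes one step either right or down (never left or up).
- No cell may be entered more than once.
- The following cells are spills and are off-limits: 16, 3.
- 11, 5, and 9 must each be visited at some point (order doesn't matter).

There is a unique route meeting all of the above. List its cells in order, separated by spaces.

1 5 9 10 11 15 19 20

Moves only go right or down, so the column and row indices never decrease.
Route from 1: down 2 to 9, right 2 to 11, down 2 to 19, right 1 to 20 — 7 moves in all.
Check: all required cells visited.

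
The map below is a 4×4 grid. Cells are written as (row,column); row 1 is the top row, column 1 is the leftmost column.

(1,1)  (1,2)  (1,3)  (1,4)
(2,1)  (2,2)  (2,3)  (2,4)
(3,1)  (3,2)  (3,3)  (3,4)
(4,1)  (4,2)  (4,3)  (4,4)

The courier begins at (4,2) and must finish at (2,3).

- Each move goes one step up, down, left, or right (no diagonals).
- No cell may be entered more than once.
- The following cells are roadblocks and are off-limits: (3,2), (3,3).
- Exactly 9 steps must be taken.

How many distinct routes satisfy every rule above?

3

Need simple routes of exactly 9 moves from (4,2) to (2,3) (Manhattan distance 3, so 3 moves are spent on a detour and 3 undoing it).
Enumerating: (4,2) (4,1) (3,1) (2,1) (1,1) (1,2) (1,3) (1,4) (2,4) (2,3) | (4,2) (4,1) (3,1) (2,1) (2,2) (1,2) (1,3) (1,4) (2,4) (2,3) | (4,2) (4,3) (4,4) (3,4) (2,4) (1,4) (1,3) (1,2) (2,2) (2,3).
That gives 3 routes.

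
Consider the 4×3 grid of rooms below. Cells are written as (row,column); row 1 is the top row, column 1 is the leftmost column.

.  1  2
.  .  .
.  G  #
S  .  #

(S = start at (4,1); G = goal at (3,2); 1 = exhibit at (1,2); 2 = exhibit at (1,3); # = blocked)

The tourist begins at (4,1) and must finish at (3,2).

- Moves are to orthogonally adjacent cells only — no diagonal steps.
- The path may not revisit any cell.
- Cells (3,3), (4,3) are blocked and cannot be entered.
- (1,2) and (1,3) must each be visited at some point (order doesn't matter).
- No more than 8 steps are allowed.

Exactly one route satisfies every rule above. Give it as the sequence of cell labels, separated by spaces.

(4,1) (3,1) (2,1) (1,1) (1,2) (1,3) (2,3) (2,2) (3,2)

The budget equals the shortest possible length, so every move has to be on a shortest route through the required cells.
Route from (4,1): 3× up (reaching (1,1)), 2× right (reaching (1,3)), down to (2,3), left to (2,2), down to (3,2) — 8 moves in all.
Check: all required cells visited; 8 ≤ 8 moves.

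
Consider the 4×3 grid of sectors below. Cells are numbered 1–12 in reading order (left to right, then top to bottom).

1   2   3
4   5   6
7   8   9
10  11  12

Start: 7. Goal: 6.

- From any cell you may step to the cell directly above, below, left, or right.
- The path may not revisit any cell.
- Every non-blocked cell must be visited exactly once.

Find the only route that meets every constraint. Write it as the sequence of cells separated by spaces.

Need to visit all 12 open cells exactly once, starting at 7 and ending at 6.
Route from 7: down to 10, 2× right (reaching 12), up to 9, left to 8, up to 5, left to 4, up to 1, 2× right (reaching 3), down to 6 — 11 moves in all.
Check: all 12 open cells covered.

7 10 11 12 9 8 5 4 1 2 3 6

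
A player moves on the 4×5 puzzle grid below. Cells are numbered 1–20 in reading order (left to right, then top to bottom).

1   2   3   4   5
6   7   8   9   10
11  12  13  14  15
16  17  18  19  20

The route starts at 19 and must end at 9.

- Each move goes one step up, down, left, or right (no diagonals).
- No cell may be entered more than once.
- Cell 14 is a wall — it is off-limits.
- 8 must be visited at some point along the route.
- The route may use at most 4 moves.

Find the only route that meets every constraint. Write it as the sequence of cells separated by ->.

Any route must reach 8 and still end at 9 within 4 moves, so the order of the required stops is forced.
Route from 19: left to 18, 2× up (reaching 8), right to 9 — 4 moves in all.
Check: all required cells visited; 4 ≤ 4 moves.

19 -> 18 -> 13 -> 8 -> 9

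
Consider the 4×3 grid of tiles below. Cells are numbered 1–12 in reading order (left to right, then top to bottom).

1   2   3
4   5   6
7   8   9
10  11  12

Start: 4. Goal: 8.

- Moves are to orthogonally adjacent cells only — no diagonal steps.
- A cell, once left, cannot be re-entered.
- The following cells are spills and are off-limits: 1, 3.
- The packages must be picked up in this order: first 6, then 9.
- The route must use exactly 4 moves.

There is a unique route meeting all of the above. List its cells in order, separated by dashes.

The waypoints must appear in the order 6, 9, with no cell reused.
Route from 4: 2× right (reaching 6), down to 9, left to 8 — 4 moves in all.
Check: order respected (6 at step 2, 9 at step 3); 4 moves as required.

4 - 5 - 6 - 9 - 8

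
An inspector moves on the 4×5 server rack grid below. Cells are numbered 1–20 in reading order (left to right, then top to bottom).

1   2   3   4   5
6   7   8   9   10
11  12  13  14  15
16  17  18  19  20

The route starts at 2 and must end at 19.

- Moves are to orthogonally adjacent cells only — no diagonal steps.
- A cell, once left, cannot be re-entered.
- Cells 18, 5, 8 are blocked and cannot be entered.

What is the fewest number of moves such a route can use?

The Manhattan distance from 2 to 19 is |1−4| + |2−4| = 5, so at least 5 moves are needed.
A route of 5 moves achieves this: 2 → 7 → 12 → 13 → 14 → 19.
Since 5 matches the lower bound, it is optimal.

5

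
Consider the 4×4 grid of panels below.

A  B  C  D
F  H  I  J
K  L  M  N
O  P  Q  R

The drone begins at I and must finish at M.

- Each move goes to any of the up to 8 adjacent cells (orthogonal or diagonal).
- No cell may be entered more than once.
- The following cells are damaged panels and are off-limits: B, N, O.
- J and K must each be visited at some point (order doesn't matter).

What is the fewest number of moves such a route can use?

6

Any route passes through J and K in some order between I and M. Summing Chebyshev distances along each leg and taking the cheapest ordering (I → J → K → M) gives a lower bound of 1 + 3 + 2 = 6 moves.
A route of 6 moves achieves this: I → J → C → H → K → L → M.
Since 6 matches the lower bound, it is optimal.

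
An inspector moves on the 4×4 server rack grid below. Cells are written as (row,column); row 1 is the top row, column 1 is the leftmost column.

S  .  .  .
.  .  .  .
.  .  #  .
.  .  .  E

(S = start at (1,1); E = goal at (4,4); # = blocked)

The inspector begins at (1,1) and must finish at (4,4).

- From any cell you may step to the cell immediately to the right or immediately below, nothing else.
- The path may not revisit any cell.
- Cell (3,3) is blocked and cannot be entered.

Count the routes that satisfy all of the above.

8

A right/down-only route from (1,1) to (4,4) makes exactly 3 down-moves and 3 right-moves in some order.
With no other constraints that would be C(6,3) = 20 routes.
Subtract routes through each blocked cell (inclusion–exclusion for overlaps): − through (3,3): 12 → 8.
That gives 8 routes.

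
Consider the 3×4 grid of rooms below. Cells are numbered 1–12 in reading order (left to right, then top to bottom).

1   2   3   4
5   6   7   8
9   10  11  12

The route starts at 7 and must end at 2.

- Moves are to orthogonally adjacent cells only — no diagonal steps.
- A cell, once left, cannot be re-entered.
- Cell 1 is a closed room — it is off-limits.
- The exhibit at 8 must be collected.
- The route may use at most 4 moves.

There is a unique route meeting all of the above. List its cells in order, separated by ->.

Any route must reach 8 and still end at 2 within 4 moves, so the order of the required stops is forced.
Route from 7: right to 8, up to 4, 2× left (reaching 2) — 4 moves in all.
Check: all required cells visited; 4 ≤ 4 moves.

7 -> 8 -> 4 -> 3 -> 2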